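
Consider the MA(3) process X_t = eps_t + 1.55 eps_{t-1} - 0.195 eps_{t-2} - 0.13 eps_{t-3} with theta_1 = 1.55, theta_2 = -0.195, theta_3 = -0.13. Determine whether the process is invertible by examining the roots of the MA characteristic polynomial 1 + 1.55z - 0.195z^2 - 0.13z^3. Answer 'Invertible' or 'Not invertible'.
\text{Not invertible}

The MA(q) characteristic polynomial is P(z) = 1 + 1.55z - 0.195z^2 - 0.13z^3.
Invertibility requires all roots to lie outside the unit circle, i.e. |z| > 1 for every root.
Degree 3: look for a simple real root z0 first, then factor out (1 - z/z0) and solve the remaining quadratic.
Testing z0 = -4: P(-4) = 1 + (1.55)(-4) + (-0.195)(-4)^2 + (-0.13)(-4)^3
  = 1 + (-6.2) + (-3.12) + (8.32) = 0.  So z_0 = -4 is a root, |z_0| = 4.
Divide out the factor (1 + 0.25 z) = (1 - z/z0) (since 1/z0 = -0.25):
  P(z) = (1 + 0.25 z)(1 + (1.3) z + (-0.52) z^2)
  [check: z-coef 1.3 - (-0.25) = 1.55; z^2-coef -0.52 - (-0.25)(1.3) = -0.195; z^3-coef -(-0.25)(-0.52) = -0.13.]
Remaining roots from the quadratic factor 1 + (1.3) z + (-0.52) z^2:
  Set 1 + (1.3) z + (-0.52) z^2 = 0, i.e. a z^2 + b z + c = 0 with a = -0.52, b = 1.3, c = 1.
  Discriminant D = b^2 - 4ac = (1.3)^2 - 4*(-0.52)*1 = 1.69 - (-2.08) = 3.77.
  D >= 0, so the roots are real: z = (-b +/- sqrt(D)) / (2a) = (-1.3 +/- 1.941649) / (-1.04).
    z_1 = (-1.3 + 1.941649) / (-1.04) = -0.617,   |z_1| = 0.617.
    z_2 = (-1.3 - 1.941649) / (-1.04) = 3.117,   |z_2| = 3.117.
Moduli of all roots: 4.0000, 0.6170, 3.1170.
All moduli strictly greater than 1? No.
Verdict: Not invertible.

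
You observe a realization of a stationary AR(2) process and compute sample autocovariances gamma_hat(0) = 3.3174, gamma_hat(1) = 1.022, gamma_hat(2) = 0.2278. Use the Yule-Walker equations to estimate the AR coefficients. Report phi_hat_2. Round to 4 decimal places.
\hat\phi_{2} = -0.0290

The Yule-Walker equations for an AR(p) process read, in matrix form,
  Gamma_p phi = r_p,   with   (Gamma_p)_{ij} = gamma(|i - j|),
                       (r_p)_i = gamma(i),   i,j = 1..p.
Substitute the sample gammas (Toeplitz matrix and right-hand side of size 2):
  Gamma_p = [[3.3174, 1.022], [1.022, 3.3174]]
  r_p     = [1.022, 0.2278]
Written out:
  3.3174 phi_1 + 1.022 phi_2 = 1.022
  1.022 phi_1 + 3.3174 phi_2 = 0.2278
Solve by Cramer's rule:
  det = gamma(0)^2 - gamma(1)^2 = (3.3174)^2 - (1.022)^2 = 11.00514276 - 1.044484 = 9.96065876
  phi_hat_1 = [gamma(1) gamma(0) - gamma(1) gamma(2)] / det = [(1.022)(3.3174) - (1.022)(0.2278)] / 9.96065876 = 3.1575712 / 9.96065876 = 0.317
  phi_hat_2 = [gamma(0) gamma(2) - gamma(1)^2] / det = [(3.3174)(0.2278) - (1.022)^2] / 9.96065876 = -0.28878028 / 9.96065876 = -0.029
So phi_hat = [0.3170, -0.0290].
Therefore phi_hat_2 = -0.0290.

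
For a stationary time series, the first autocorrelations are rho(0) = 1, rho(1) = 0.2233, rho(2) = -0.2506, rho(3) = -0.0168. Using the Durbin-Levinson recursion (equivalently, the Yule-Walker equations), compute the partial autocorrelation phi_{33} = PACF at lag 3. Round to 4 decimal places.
\phi_{33} = 0.1491

The PACF at lag k is phi_{kk}, the last component of the solution
to the Yule-Walker system G_k phi = r_k where
  (G_k)_{ij} = rho(|i - j|), (r_k)_i = rho(i), i,j = 1..k.
Equivalently, Durbin-Levinson gives phi_{kk} iteratively:
  phi_{11} = rho(1)
  phi_{kk} = [rho(k) - sum_{j=1..k-1} phi_{k-1,j} rho(k-j)]
            / [1 - sum_{j=1..k-1} phi_{k-1,j} rho(j)],
  phi_{k,j} = phi_{k-1,j} - phi_{kk} phi_{k-1,k-j},  j = 1..k-1.
Step k = 1:
  phi_11 = rho(1) = 0.2233.
Step k = 2:
  phi_22 = [rho(2) - phi_11 rho(1)] / [1 - phi_11 rho(1)] = [-0.2506 - (0.2233)(0.2233)] / [1 - (0.2233)(0.2233)]
         = -0.30046289 / 0.95013711 = -0.316231.
  Update: phi_21 = phi_11 - phi_22 phi_11 = 0.2233 - (-0.316231)(0.2233) = 0.293914.
Step k = 3:
  phi_33 = [rho(3) - phi_21 rho(2) - phi_22 rho(1)] / [1 - phi_21 rho(1) - phi_22 rho(2)]
    numerator   = -0.0168 - (0.293914)(-0.2506) - (-0.316231)(0.2233) = 0.12746935
    denominator = 1 - (0.293914)(0.2233) - (-0.316231)(-0.2506) = 0.8551214
  phi_33 = 0.12746935 / 0.8551214 = 0.1491.
Therefore phi_{33} = 0.1491.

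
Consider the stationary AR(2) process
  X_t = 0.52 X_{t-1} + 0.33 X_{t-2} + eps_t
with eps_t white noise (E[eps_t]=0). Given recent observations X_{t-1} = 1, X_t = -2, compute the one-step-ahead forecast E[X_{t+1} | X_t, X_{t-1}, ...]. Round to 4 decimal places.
E[X_{t+1} \mid \mathcal F_t] = -0.7100

For an AR(p) model X_t = c + sum_i phi_i X_{t-i} + eps_t, the
one-step-ahead conditional mean is
  E[X_{t+1} | X_t, ...] = c + sum_i phi_i X_{t+1-i}.
Substitute known values:
  E[X_{t+1} | ...] = (0.52) * (-2) + (0.33) * (1)
                   = -0.7100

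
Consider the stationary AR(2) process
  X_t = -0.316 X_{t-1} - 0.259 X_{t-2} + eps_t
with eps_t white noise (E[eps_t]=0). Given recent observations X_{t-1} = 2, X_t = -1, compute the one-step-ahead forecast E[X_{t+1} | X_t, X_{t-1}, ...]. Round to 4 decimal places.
E[X_{t+1} \mid \mathcal F_t] = -0.2020

For an AR(p) model X_t = c + sum_i phi_i X_{t-i} + eps_t, the
one-step-ahead conditional mean is
  E[X_{t+1} | X_t, ...] = c + sum_i phi_i X_{t+1-i}.
Substitute known values:
  E[X_{t+1} | ...] = (-0.316) * (-1) + (-0.259) * (2)
                   = -0.2020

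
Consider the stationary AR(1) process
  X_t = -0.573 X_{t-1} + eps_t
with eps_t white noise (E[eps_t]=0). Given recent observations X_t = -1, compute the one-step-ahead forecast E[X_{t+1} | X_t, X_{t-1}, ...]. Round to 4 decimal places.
E[X_{t+1} \mid \mathcal F_t] = 0.5730

For an AR(p) model X_t = c + sum_i phi_i X_{t-i} + eps_t, the
one-step-ahead conditional mean is
  E[X_{t+1} | X_t, ...] = c + sum_i phi_i X_{t+1-i}.
Substitute known values:
  E[X_{t+1} | ...] = (-0.573) * (-1)
                   = 0.5730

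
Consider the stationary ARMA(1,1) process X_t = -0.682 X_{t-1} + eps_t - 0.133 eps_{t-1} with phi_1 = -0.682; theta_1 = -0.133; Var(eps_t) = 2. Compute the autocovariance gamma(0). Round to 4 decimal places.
\gamma(0) = 4.4837

Multiply the model equation by X_{t-k} and take expectations. With theta_0 = psi_0 = 1 and psi_j the MA(infinity) weights, this gives
  gamma(k) - sum_i phi_i gamma(k-i) = c_k,
  c_k = sigma^2 * sum_{j=k..q} theta_j psi_{j-k}   (c_k = 0 for k > q),
using gamma(-m) = gamma(m).
psi-weights needed (psi_j = theta_j + sum_i phi_i psi_{j-i}):
  psi_1 = theta_1 + phi_1 = -0.133 + (-0.682) = -0.815
Right-hand sides:
  c_0 = sigma^2 (1 + theta_1 psi_1) = 2 * (1 + (-0.133)(-0.815)) = 2 * 1.108395 = 2.21679
  c_1 = sigma^2 theta_1 = 2 * (-0.133) = -0.266
  c_2 = 0
Equations for k = 0 and k = 1 (AR order 1):
  gamma(0) = phi_1 gamma(1) + c_0
  gamma(1) = phi_1 gamma(0) + c_1
Substituting the second into the first: gamma(0) (1 - phi_1^2) = c_0 + phi_1 c_1, so
  gamma(0) = (c_0 + phi_1 c_1) / (1 - phi_1^2) = (2.21679 + (-0.682)(-0.266)) / (1 - (-0.682)^2) = 2.398202 / 0.534876 = 4.48366.
Therefore gamma(0) = 4.4837 (to 4 decimal places).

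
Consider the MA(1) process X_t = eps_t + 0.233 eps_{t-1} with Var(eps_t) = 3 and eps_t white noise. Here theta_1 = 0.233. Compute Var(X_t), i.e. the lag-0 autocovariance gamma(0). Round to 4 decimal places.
\gamma(0) = 3.1629

For an MA(q) process X_t = eps_t + sum_i theta_i eps_{t-i} with
Var(eps_t) = sigma^2, the variance is
  gamma(0) = sigma^2 * (1 + sum_i theta_i^2).
  sum_i theta_i^2 = (0.233)^2 = 0.054289.
  gamma(0) = 3 * (1 + 0.054289) = 3 * 1.054289 = 3.162867, which rounds to 3.1629.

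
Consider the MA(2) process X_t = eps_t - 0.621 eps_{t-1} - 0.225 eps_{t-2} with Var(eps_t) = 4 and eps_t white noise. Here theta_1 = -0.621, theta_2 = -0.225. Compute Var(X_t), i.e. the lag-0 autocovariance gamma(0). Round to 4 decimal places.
\gamma(0) = 5.7451

For an MA(q) process X_t = eps_t + sum_i theta_i eps_{t-i} with
Var(eps_t) = sigma^2, the variance is
  gamma(0) = sigma^2 * (1 + sum_i theta_i^2).
  sum_i theta_i^2 = (-0.621)^2 + (-0.225)^2 = 0.385641 + 0.050625 = 0.436266.
  gamma(0) = 4 * (1 + 0.436266) = 4 * 1.436266 = 5.745064, which rounds to 5.7451.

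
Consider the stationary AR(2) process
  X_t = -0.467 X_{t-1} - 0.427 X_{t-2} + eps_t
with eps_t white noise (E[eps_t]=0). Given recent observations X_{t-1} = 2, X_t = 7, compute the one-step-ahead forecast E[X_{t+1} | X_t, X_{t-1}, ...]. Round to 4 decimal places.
E[X_{t+1} \mid \mathcal F_t] = -4.1230

For an AR(p) model X_t = c + sum_i phi_i X_{t-i} + eps_t, the
one-step-ahead conditional mean is
  E[X_{t+1} | X_t, ...] = c + sum_i phi_i X_{t+1-i}.
Substitute known values:
  E[X_{t+1} | ...] = (-0.467) * (7) + (-0.427) * (2)
                   = -4.1230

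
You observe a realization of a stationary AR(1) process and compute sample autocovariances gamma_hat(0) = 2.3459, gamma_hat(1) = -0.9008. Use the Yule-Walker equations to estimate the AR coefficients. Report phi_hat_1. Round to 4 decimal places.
\hat\phi_{1} = -0.3840

The Yule-Walker equations for an AR(p) process read, in matrix form,
  Gamma_p phi = r_p,   with   (Gamma_p)_{ij} = gamma(|i - j|),
                       (r_p)_i = gamma(i),   i,j = 1..p.
Substitute the sample gammas (Toeplitz matrix and right-hand side of size 1):
  Gamma_p = [[2.3459]]
  r_p     = [-0.9008]
With p = 1 this is the single equation gamma(0) phi_1 = gamma(1):
  phi_hat_1 = gamma(1) / gamma(0) = -0.9008 / 2.3459 = -0.3840.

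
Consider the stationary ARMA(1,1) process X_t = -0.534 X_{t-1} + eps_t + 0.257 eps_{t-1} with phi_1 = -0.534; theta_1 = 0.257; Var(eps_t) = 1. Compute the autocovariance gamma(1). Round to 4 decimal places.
\gamma(1) = -0.3343

Multiply the model equation by X_{t-k} and take expectations. With theta_0 = psi_0 = 1 and psi_j the MA(infinity) weights, this gives
  gamma(k) - sum_i phi_i gamma(k-i) = c_k,
  c_k = sigma^2 * sum_{j=k..q} theta_j psi_{j-k}   (c_k = 0 for k > q),
using gamma(-m) = gamma(m).
psi-weights needed (psi_j = theta_j + sum_i phi_i psi_{j-i}):
  psi_1 = theta_1 + phi_1 = 0.257 + (-0.534) = -0.277
Right-hand sides:
  c_0 = sigma^2 (1 + theta_1 psi_1) = 1 * (1 + (0.257)(-0.277)) = 1 * 0.928811 = 0.928811
  c_1 = sigma^2 theta_1 = 1 * (0.257) = 0.257
  c_2 = 0
Equations for k = 0 and k = 1 (AR order 1):
  gamma(0) = phi_1 gamma(1) + c_0
  gamma(1) = phi_1 gamma(0) + c_1
Substituting the second into the first: gamma(0) (1 - phi_1^2) = c_0 + phi_1 c_1, so
  gamma(0) = (c_0 + phi_1 c_1) / (1 - phi_1^2) = (0.928811 + (-0.534)(0.257)) / (1 - (-0.534)^2) = 0.791573 / 0.714844 = 1.107337.
  gamma(1) = phi_1 gamma(0) + c_1 = (-0.534)(1.107337) + (0.257) = -0.334318.
Therefore gamma(1) = -0.3343 (to 4 decimal places).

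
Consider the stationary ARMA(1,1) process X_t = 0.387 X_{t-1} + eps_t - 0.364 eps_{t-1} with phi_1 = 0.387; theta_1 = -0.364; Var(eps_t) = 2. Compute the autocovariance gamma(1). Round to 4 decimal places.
\gamma(1) = 0.0465

Multiply the model equation by X_{t-k} and take expectations. With theta_0 = psi_0 = 1 and psi_j the MA(infinity) weights, this gives
  gamma(k) - sum_i phi_i gamma(k-i) = c_k,
  c_k = sigma^2 * sum_{j=k..q} theta_j psi_{j-k}   (c_k = 0 for k > q),
using gamma(-m) = gamma(m).
psi-weights needed (psi_j = theta_j + sum_i phi_i psi_{j-i}):
  psi_1 = theta_1 + phi_1 = -0.364 + (0.387) = 0.023
Right-hand sides:
  c_0 = sigma^2 (1 + theta_1 psi_1) = 2 * (1 + (-0.364)(0.023)) = 2 * 0.991628 = 1.983256
  c_1 = sigma^2 theta_1 = 2 * (-0.364) = -0.728
  c_2 = 0
Equations for k = 0 and k = 1 (AR order 1):
  gamma(0) = phi_1 gamma(1) + c_0
  gamma(1) = phi_1 gamma(0) + c_1
Substituting the second into the first: gamma(0) (1 - phi_1^2) = c_0 + phi_1 c_1, so
  gamma(0) = (c_0 + phi_1 c_1) / (1 - phi_1^2) = (1.983256 + (0.387)(-0.728)) / (1 - (0.387)^2) = 1.70152 / 0.850231 = 2.001244.
  gamma(1) = phi_1 gamma(0) + c_1 = (0.387)(2.001244) + (-0.728) = 0.046482.
Therefore gamma(1) = 0.0465 (to 4 decimal places).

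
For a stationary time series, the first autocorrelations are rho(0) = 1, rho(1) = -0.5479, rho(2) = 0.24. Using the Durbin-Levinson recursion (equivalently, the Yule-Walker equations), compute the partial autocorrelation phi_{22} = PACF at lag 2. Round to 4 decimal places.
\phi_{22} = -0.0860

The PACF at lag k is phi_{kk}, the last component of the solution
to the Yule-Walker system G_k phi = r_k where
  (G_k)_{ij} = rho(|i - j|), (r_k)_i = rho(i), i,j = 1..k.
Equivalently, Durbin-Levinson gives phi_{kk} iteratively:
  phi_{11} = rho(1)
  phi_{kk} = [rho(k) - sum_{j=1..k-1} phi_{k-1,j} rho(k-j)]
            / [1 - sum_{j=1..k-1} phi_{k-1,j} rho(j)],
  phi_{k,j} = phi_{k-1,j} - phi_{kk} phi_{k-1,k-j},  j = 1..k-1.
Step k = 1:
  phi_11 = rho(1) = -0.5479.
Step k = 2:
  phi_22 = [rho(2) - phi_11 rho(1)] / [1 - phi_11 rho(1)] = [0.24 - (-0.5479)(-0.5479)] / [1 - (-0.5479)(-0.5479)]
         = -0.06019441 / 0.69980559 = -0.086.
Therefore phi_{22} = -0.0860.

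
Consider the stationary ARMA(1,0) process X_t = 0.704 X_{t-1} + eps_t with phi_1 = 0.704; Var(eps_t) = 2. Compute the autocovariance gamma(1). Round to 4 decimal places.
\gamma(1) = 2.7915

Multiply the model equation by X_{t-k} and take expectations. With theta_0 = psi_0 = 1 and psi_j the MA(infinity) weights, this gives
  gamma(k) - sum_i phi_i gamma(k-i) = c_k,
  c_k = sigma^2 * sum_{j=k..q} theta_j psi_{j-k}   (c_k = 0 for k > q),
using gamma(-m) = gamma(m).
Pure AR (q = 0): c_0 = sigma^2 = 2, c_k = 0 for k >= 1.
Equations for k = 0 and k = 1 (AR order 1):
  gamma(0) = phi_1 gamma(1) + c_0
  gamma(1) = phi_1 gamma(0) + c_1
Substituting the second into the first: gamma(0) (1 - phi_1^2) = c_0 + phi_1 c_1, so
  gamma(0) = c_0 / (1 - phi_1^2) = 2 / (1 - (0.704)^2) = 2 / 0.504384 = 3.965233.
  gamma(1) = phi_1 gamma(0) = (0.704)(3.965233) = 2.791524.
Therefore gamma(1) = 2.7915 (to 4 decimal places).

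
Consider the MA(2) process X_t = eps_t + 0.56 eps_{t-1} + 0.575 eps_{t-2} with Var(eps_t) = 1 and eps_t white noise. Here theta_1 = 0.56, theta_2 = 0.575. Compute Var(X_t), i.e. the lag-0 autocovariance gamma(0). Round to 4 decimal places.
\gamma(0) = 1.6442

For an MA(q) process X_t = eps_t + sum_i theta_i eps_{t-i} with
Var(eps_t) = sigma^2, the variance is
  gamma(0) = sigma^2 * (1 + sum_i theta_i^2).
  sum_i theta_i^2 = (0.56)^2 + (0.575)^2 = 0.3136 + 0.330625 = 0.644225.
  gamma(0) = 1 * (1 + 0.644225) = 1 * 1.644225 = 1.644225, which rounds to 1.6442.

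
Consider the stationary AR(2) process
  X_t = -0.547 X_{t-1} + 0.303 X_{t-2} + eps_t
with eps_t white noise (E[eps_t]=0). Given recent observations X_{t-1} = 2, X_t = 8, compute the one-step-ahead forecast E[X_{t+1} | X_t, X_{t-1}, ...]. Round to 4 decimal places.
E[X_{t+1} \mid \mathcal F_t] = -3.7700

For an AR(p) model X_t = c + sum_i phi_i X_{t-i} + eps_t, the
one-step-ahead conditional mean is
  E[X_{t+1} | X_t, ...] = c + sum_i phi_i X_{t+1-i}.
Substitute known values:
  E[X_{t+1} | ...] = (-0.547) * (8) + (0.303) * (2)
                   = -3.7700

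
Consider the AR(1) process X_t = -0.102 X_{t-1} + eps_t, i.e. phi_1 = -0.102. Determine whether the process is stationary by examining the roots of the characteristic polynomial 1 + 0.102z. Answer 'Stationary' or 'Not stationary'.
\text{Stationary}

The AR(p) characteristic polynomial is P(z) = 1 + 0.102z.
Stationarity requires all roots to lie outside the unit circle, i.e. |z| > 1 for every root.
This is linear in z: 1 + (0.102) z = 0  =>  z = -1/(0.102) = -9.803922,  |z| = 9.803922.
Moduli of all roots: 9.8039.
All moduli strictly greater than 1? Yes.
Verdict: Stationary.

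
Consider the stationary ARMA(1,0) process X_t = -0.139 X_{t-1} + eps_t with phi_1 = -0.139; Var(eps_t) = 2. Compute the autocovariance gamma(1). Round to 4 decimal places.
\gamma(1) = -0.2835

Multiply the model equation by X_{t-k} and take expectations. With theta_0 = psi_0 = 1 and psi_j the MA(infinity) weights, this gives
  gamma(k) - sum_i phi_i gamma(k-i) = c_k,
  c_k = sigma^2 * sum_{j=k..q} theta_j psi_{j-k}   (c_k = 0 for k > q),
using gamma(-m) = gamma(m).
Pure AR (q = 0): c_0 = sigma^2 = 2, c_k = 0 for k >= 1.
Equations for k = 0 and k = 1 (AR order 1):
  gamma(0) = phi_1 gamma(1) + c_0
  gamma(1) = phi_1 gamma(0) + c_1
Substituting the second into the first: gamma(0) (1 - phi_1^2) = c_0 + phi_1 c_1, so
  gamma(0) = c_0 / (1 - phi_1^2) = 2 / (1 - (-0.139)^2) = 2 / 0.980679 = 2.039403.
  gamma(1) = phi_1 gamma(0) = (-0.139)(2.039403) = -0.283477.
Therefore gamma(1) = -0.2835 (to 4 decimal places).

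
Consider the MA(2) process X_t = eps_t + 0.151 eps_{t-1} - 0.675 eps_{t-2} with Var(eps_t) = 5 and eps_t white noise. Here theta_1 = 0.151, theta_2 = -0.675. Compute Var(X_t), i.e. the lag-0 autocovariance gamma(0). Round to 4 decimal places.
\gamma(0) = 7.3921

For an MA(q) process X_t = eps_t + sum_i theta_i eps_{t-i} with
Var(eps_t) = sigma^2, the variance is
  gamma(0) = sigma^2 * (1 + sum_i theta_i^2).
  sum_i theta_i^2 = (0.151)^2 + (-0.675)^2 = 0.022801 + 0.455625 = 0.478426.
  gamma(0) = 5 * (1 + 0.478426) = 5 * 1.478426 = 7.39213, which rounds to 7.3921.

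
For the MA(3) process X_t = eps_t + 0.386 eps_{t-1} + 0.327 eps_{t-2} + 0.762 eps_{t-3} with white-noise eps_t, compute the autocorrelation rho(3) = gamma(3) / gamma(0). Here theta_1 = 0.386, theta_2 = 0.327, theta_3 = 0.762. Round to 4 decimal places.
\rho(3) = 0.4149

For an MA(q) process with theta_0 = 1, the autocovariance is
  gamma(k) = sigma^2 * sum_{i=0..q-k} theta_i * theta_{i+k},
and rho(k) = gamma(k) / gamma(0). Sigma^2 cancels.
  numerator   = (1)*(0.762) = 0.762.
  denominator = (1)^2 + (0.386)^2 + (0.327)^2 + (0.762)^2 = 1.836569.
  rho(3) = 0.762 / 1.836569 = 0.4149.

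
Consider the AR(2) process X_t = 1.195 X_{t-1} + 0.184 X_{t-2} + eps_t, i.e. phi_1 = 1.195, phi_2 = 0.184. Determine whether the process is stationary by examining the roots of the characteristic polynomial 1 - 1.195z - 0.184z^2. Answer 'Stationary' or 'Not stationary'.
\text{Not stationary}

The AR(p) characteristic polynomial is P(z) = 1 - 1.195z - 0.184z^2.
Stationarity requires all roots to lie outside the unit circle, i.e. |z| > 1 for every root.
Set 1 + (-1.195) z + (-0.184) z^2 = 0, i.e. a z^2 + b z + c = 0 with a = -0.184, b = -1.195, c = 1.
Discriminant D = b^2 - 4ac = (-1.195)^2 - 4*(-0.184)*1 = 1.428025 - (-0.736) = 2.164025.
D >= 0, so the roots are real: z = (-b +/- sqrt(D)) / (2a) = (1.195 +/- 1.471063) / (-0.368).
  z_1 = (1.195 + 1.471063) / (-0.368) = -7.2447,   |z_1| = 7.2447.
  z_2 = (1.195 - 1.471063) / (-0.368) = 0.7502,   |z_2| = 0.7502.
Moduli of all roots: 7.2447, 0.7502.
All moduli strictly greater than 1? No.
Verdict: Not stationary.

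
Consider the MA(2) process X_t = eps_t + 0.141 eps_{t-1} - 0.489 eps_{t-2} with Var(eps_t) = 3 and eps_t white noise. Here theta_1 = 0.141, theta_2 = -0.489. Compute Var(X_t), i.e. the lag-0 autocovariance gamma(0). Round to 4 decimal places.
\gamma(0) = 3.7770

For an MA(q) process X_t = eps_t + sum_i theta_i eps_{t-i} with
Var(eps_t) = sigma^2, the variance is
  gamma(0) = sigma^2 * (1 + sum_i theta_i^2).
  sum_i theta_i^2 = (0.141)^2 + (-0.489)^2 = 0.019881 + 0.239121 = 0.259002.
  gamma(0) = 3 * (1 + 0.259002) = 3 * 1.259002 = 3.777006, which rounds to 3.7770.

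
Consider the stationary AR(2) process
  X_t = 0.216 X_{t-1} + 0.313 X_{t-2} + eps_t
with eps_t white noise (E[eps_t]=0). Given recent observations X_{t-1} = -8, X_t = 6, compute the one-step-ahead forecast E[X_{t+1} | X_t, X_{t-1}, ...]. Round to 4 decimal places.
E[X_{t+1} \mid \mathcal F_t] = -1.2080

For an AR(p) model X_t = c + sum_i phi_i X_{t-i} + eps_t, the
one-step-ahead conditional mean is
  E[X_{t+1} | X_t, ...] = c + sum_i phi_i X_{t+1-i}.
Substitute known values:
  E[X_{t+1} | ...] = (0.216) * (6) + (0.313) * (-8)
                   = -1.2080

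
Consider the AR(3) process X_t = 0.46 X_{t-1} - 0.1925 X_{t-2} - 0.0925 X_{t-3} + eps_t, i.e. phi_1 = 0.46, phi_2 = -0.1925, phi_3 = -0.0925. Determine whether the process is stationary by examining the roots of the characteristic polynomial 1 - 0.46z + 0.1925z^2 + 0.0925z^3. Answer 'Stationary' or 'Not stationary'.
\text{Stationary}

The AR(p) characteristic polynomial is P(z) = 1 - 0.46z + 0.1925z^2 + 0.0925z^3.
Stationarity requires all roots to lie outside the unit circle, i.e. |z| > 1 for every root.
Degree 3: look for a simple real root z0 first, then factor out (1 - z/z0) and solve the remaining quadratic.
Testing z0 = -4: P(-4) = 1 + (-0.46)(-4) + (0.1925)(-4)^2 + (0.0925)(-4)^3
  = 1 + (1.84) + (3.08) + (-5.92) = 0.  So z_0 = -4 is a root, |z_0| = 4.
Divide out the factor (1 + 0.25 z) = (1 - z/z0) (since 1/z0 = -0.25):
  P(z) = (1 + 0.25 z)(1 + (-0.71) z + (0.37) z^2)
  [check: z-coef -0.71 - (-0.25) = -0.46; z^2-coef 0.37 - (-0.25)(-0.71) = 0.1925; z^3-coef -(-0.25)(0.37) = 0.0925.]
Remaining roots from the quadratic factor 1 + (-0.71) z + (0.37) z^2:
  Set 1 + (-0.71) z + (0.37) z^2 = 0, i.e. a z^2 + b z + c = 0 with a = 0.37, b = -0.71, c = 1.
  Discriminant D = b^2 - 4ac = (-0.71)^2 - 4*(0.37)*1 = 0.5041 - (1.48) = -0.9759.
  D < 0, so the roots are the complex-conjugate pair z = (-b +/- i sqrt(-D)) / (2a) = 0.9595 +/- 1.335i.
  For a conjugate pair |z|^2 = z * conj(z) = (product of roots) = c/a = 1/(0.37) = 2.702703, so |z| = sqrt(2.702703) = 1.644 for both roots.
Moduli of all roots: 4.0000, 1.6440, 1.6440.
All moduli strictly greater than 1? Yes.
Verdict: Stationary.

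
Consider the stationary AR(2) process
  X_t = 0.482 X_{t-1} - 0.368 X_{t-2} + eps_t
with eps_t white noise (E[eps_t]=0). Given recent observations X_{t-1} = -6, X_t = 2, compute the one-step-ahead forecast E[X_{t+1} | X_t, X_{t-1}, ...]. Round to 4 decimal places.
E[X_{t+1} \mid \mathcal F_t] = 3.1720

For an AR(p) model X_t = c + sum_i phi_i X_{t-i} + eps_t, the
one-step-ahead conditional mean is
  E[X_{t+1} | X_t, ...] = c + sum_i phi_i X_{t+1-i}.
Substitute known values:
  E[X_{t+1} | ...] = (0.482) * (2) + (-0.368) * (-6)
                   = 3.1720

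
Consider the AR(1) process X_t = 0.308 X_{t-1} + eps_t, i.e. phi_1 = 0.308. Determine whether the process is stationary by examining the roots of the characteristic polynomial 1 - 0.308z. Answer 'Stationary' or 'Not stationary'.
\text{Stationary}

The AR(p) characteristic polynomial is P(z) = 1 - 0.308z.
Stationarity requires all roots to lie outside the unit circle, i.e. |z| > 1 for every root.
This is linear in z: 1 + (-0.308) z = 0  =>  z = -1/(-0.308) = 3.246753,  |z| = 3.246753.
Moduli of all roots: 3.2468.
All moduli strictly greater than 1? Yes.
Verdict: Stationary.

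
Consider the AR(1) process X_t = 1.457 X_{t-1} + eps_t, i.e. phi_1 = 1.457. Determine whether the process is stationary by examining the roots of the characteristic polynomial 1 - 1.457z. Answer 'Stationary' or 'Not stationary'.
\text{Not stationary}

The AR(p) characteristic polynomial is P(z) = 1 - 1.457z.
Stationarity requires all roots to lie outside the unit circle, i.e. |z| > 1 for every root.
This is linear in z: 1 + (-1.457) z = 0  =>  z = -1/(-1.457) = 0.686342,  |z| = 0.686342.
Moduli of all roots: 0.6863.
All moduli strictly greater than 1? No.
Verdict: Not stationary.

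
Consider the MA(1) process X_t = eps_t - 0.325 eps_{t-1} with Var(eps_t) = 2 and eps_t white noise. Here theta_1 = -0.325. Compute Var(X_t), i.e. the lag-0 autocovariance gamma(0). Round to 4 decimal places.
\gamma(0) = 2.2113

For an MA(q) process X_t = eps_t + sum_i theta_i eps_{t-i} with
Var(eps_t) = sigma^2, the variance is
  gamma(0) = sigma^2 * (1 + sum_i theta_i^2).
  sum_i theta_i^2 = (-0.325)^2 = 0.105625.
  gamma(0) = 2 * (1 + 0.105625) = 2 * 1.105625 = 2.21125, which rounds to 2.2113.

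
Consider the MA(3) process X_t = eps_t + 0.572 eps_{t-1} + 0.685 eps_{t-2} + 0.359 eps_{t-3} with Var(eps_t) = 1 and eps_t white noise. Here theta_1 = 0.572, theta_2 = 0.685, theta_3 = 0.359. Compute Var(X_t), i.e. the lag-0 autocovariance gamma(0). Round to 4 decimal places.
\gamma(0) = 1.9253

For an MA(q) process X_t = eps_t + sum_i theta_i eps_{t-i} with
Var(eps_t) = sigma^2, the variance is
  gamma(0) = sigma^2 * (1 + sum_i theta_i^2).
  sum_i theta_i^2 = (0.572)^2 + (0.685)^2 + (0.359)^2 = 0.327184 + 0.469225 + 0.128881 = 0.92529.
  gamma(0) = 1 * (1 + 0.92529) = 1 * 1.92529 = 1.92529, which rounds to 1.9253.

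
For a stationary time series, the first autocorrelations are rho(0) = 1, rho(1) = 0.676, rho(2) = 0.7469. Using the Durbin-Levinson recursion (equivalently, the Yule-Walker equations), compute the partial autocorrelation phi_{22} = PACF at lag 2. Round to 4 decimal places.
\phi_{22} = 0.5339

The PACF at lag k is phi_{kk}, the last component of the solution
to the Yule-Walker system G_k phi = r_k where
  (G_k)_{ij} = rho(|i - j|), (r_k)_i = rho(i), i,j = 1..k.
Equivalently, Durbin-Levinson gives phi_{kk} iteratively:
  phi_{11} = rho(1)
  phi_{kk} = [rho(k) - sum_{j=1..k-1} phi_{k-1,j} rho(k-j)]
            / [1 - sum_{j=1..k-1} phi_{k-1,j} rho(j)],
  phi_{k,j} = phi_{k-1,j} - phi_{kk} phi_{k-1,k-j},  j = 1..k-1.
Step k = 1:
  phi_11 = rho(1) = 0.676.
Step k = 2:
  phi_22 = [rho(2) - phi_11 rho(1)] / [1 - phi_11 rho(1)] = [0.7469 - (0.676)(0.676)] / [1 - (0.676)(0.676)]
         = 0.289924 / 0.543024 = 0.5339.
Therefore phi_{22} = 0.5339.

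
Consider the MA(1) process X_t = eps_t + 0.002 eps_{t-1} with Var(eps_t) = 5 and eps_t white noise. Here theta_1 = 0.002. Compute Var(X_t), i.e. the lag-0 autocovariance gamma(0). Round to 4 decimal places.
\gamma(0) = 5.0000

For an MA(q) process X_t = eps_t + sum_i theta_i eps_{t-i} with
Var(eps_t) = sigma^2, the variance is
  gamma(0) = sigma^2 * (1 + sum_i theta_i^2).
  sum_i theta_i^2 = (0.002)^2 = 0.000004.
  gamma(0) = 5 * (1 + 0.000004) = 5 * 1.000004 = 5.00002, which rounds to 5.0000.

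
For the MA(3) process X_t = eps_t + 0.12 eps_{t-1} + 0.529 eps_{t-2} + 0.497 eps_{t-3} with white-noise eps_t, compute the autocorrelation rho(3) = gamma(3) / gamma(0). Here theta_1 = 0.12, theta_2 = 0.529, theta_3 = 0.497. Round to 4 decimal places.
\rho(3) = 0.3225

For an MA(q) process with theta_0 = 1, the autocovariance is
  gamma(k) = sigma^2 * sum_{i=0..q-k} theta_i * theta_{i+k},
and rho(k) = gamma(k) / gamma(0). Sigma^2 cancels.
  numerator   = (1)*(0.497) = 0.497.
  denominator = (1)^2 + (0.12)^2 + (0.529)^2 + (0.497)^2 = 1.54125.
  rho(3) = 0.497 / 1.54125 = 0.3225.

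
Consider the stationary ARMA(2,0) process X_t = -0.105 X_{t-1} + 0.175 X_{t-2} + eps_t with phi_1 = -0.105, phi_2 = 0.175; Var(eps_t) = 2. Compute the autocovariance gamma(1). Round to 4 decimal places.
\gamma(1) = -0.2669

Multiply the model equation by X_{t-k} and take expectations. With theta_0 = psi_0 = 1 and psi_j the MA(infinity) weights, this gives
  gamma(k) - sum_i phi_i gamma(k-i) = c_k,
  c_k = sigma^2 * sum_{j=k..q} theta_j psi_{j-k}   (c_k = 0 for k > q),
using gamma(-m) = gamma(m).
Pure AR (q = 0): c_0 = sigma^2 = 2, c_k = 0 for k >= 1.
Equations for k = 0, 1, 2 (AR order 2, c_2 = 0):
  (E0) gamma(0) = phi_1 gamma(1) + phi_2 gamma(2) + c_0
  (E1) gamma(1) = phi_1 gamma(0) + phi_2 gamma(1) + c_1
  (E2) gamma(2) = phi_1 gamma(1) + phi_2 gamma(0)
From (E1): gamma(1) = A gamma(0) + B with
  A = phi_1 / (1 - phi_2) = -0.105 / 0.825 = -0.127273,   B = c_1 / (1 - phi_2) = 0 / 0.825 = 0.
Insert (E2) into (E0): gamma(0) (1 - phi_2^2) = phi_1 (1 + phi_2) gamma(1) + c_0.
  phi_1 (1 + phi_2) = (-0.105)(1.175) = -0.123375,   1 - phi_2^2 = 0.969375.
Replace gamma(1) by A gamma(0) + B and collect gamma(0):
  gamma(0) [0.969375 - (-0.123375)(-0.127273)] = c_0 = 2
  gamma(0) * 0.953673 = 2
  gamma(0) = 2 / 0.953673 = 2.097155.
  gamma(1) = A gamma(0) = (-0.127273)(2.097155) = -0.266911.
Therefore gamma(1) = -0.2669 (to 4 decimal places).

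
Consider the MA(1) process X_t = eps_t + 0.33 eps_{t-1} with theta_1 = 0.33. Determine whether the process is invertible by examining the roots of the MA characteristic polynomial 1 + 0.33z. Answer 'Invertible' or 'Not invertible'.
\text{Invertible}

The MA(q) characteristic polynomial is P(z) = 1 + 0.33z.
Invertibility requires all roots to lie outside the unit circle, i.e. |z| > 1 for every root.
This is linear in z: 1 + (0.33) z = 0  =>  z = -1/(0.33) = -3.030303,  |z| = 3.030303.
Moduli of all roots: 3.0303.
All moduli strictly greater than 1? Yes.
Verdict: Invertible.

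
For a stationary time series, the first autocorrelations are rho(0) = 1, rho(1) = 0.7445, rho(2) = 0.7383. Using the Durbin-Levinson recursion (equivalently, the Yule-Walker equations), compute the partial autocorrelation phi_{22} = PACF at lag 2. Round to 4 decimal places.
\phi_{22} = 0.4129

The PACF at lag k is phi_{kk}, the last component of the solution
to the Yule-Walker system G_k phi = r_k where
  (G_k)_{ij} = rho(|i - j|), (r_k)_i = rho(i), i,j = 1..k.
Equivalently, Durbin-Levinson gives phi_{kk} iteratively:
  phi_{11} = rho(1)
  phi_{kk} = [rho(k) - sum_{j=1..k-1} phi_{k-1,j} rho(k-j)]
            / [1 - sum_{j=1..k-1} phi_{k-1,j} rho(j)],
  phi_{k,j} = phi_{k-1,j} - phi_{kk} phi_{k-1,k-j},  j = 1..k-1.
Step k = 1:
  phi_11 = rho(1) = 0.7445.
Step k = 2:
  phi_22 = [rho(2) - phi_11 rho(1)] / [1 - phi_11 rho(1)] = [0.7383 - (0.7445)(0.7445)] / [1 - (0.7445)(0.7445)]
         = 0.18401975 / 0.44571975 = 0.4129.
Therefore phi_{22} = 0.4129.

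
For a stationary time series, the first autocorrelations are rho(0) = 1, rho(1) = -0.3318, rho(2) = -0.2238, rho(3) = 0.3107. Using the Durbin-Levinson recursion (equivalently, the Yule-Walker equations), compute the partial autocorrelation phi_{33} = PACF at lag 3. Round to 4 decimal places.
\phi_{33} = 0.1100

The PACF at lag k is phi_{kk}, the last component of the solution
to the Yule-Walker system G_k phi = r_k where
  (G_k)_{ij} = rho(|i - j|), (r_k)_i = rho(i), i,j = 1..k.
Equivalently, Durbin-Levinson gives phi_{kk} iteratively:
  phi_{11} = rho(1)
  phi_{kk} = [rho(k) - sum_{j=1..k-1} phi_{k-1,j} rho(k-j)]
            / [1 - sum_{j=1..k-1} phi_{k-1,j} rho(j)],
  phi_{k,j} = phi_{k-1,j} - phi_{kk} phi_{k-1,k-j},  j = 1..k-1.
Step k = 1:
  phi_11 = rho(1) = -0.3318.
Step k = 2:
  phi_22 = [rho(2) - phi_11 rho(1)] / [1 - phi_11 rho(1)] = [-0.2238 - (-0.3318)(-0.3318)] / [1 - (-0.3318)(-0.3318)]
         = -0.33389124 / 0.88990876 = -0.375197.
  Update: phi_21 = phi_11 - phi_22 phi_11 = -0.3318 - (-0.375197)(-0.3318) = -0.45629.
Step k = 3:
  phi_33 = [rho(3) - phi_21 rho(2) - phi_22 rho(1)] / [1 - phi_21 rho(1) - phi_22 rho(2)]
    numerator   = 0.3107 - (-0.45629)(-0.2238) - (-0.375197)(-0.3318) = 0.08409179
    denominator = 1 - (-0.45629)(-0.3318) - (-0.375197)(-0.2238) = 0.76463371
  phi_33 = 0.08409179 / 0.76463371 = 0.11.
Therefore phi_{33} = 0.1100.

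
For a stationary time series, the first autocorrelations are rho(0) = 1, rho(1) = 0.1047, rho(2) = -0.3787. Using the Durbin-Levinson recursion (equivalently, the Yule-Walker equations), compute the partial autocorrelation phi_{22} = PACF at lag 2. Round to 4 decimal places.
\phi_{22} = -0.3940

The PACF at lag k is phi_{kk}, the last component of the solution
to the Yule-Walker system G_k phi = r_k where
  (G_k)_{ij} = rho(|i - j|), (r_k)_i = rho(i), i,j = 1..k.
Equivalently, Durbin-Levinson gives phi_{kk} iteratively:
  phi_{11} = rho(1)
  phi_{kk} = [rho(k) - sum_{j=1..k-1} phi_{k-1,j} rho(k-j)]
            / [1 - sum_{j=1..k-1} phi_{k-1,j} rho(j)],
  phi_{k,j} = phi_{k-1,j} - phi_{kk} phi_{k-1,k-j},  j = 1..k-1.
Step k = 1:
  phi_11 = rho(1) = 0.1047.
Step k = 2:
  phi_22 = [rho(2) - phi_11 rho(1)] / [1 - phi_11 rho(1)] = [-0.3787 - (0.1047)(0.1047)] / [1 - (0.1047)(0.1047)]
         = -0.38966209 / 0.98903791 = -0.394.
Therefore phi_{22} = -0.3940.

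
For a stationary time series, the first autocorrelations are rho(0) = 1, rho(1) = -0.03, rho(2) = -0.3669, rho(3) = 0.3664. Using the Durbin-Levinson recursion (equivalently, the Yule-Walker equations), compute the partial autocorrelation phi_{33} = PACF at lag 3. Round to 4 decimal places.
\phi_{33} = 0.3940

The PACF at lag k is phi_{kk}, the last component of the solution
to the Yule-Walker system G_k phi = r_k where
  (G_k)_{ij} = rho(|i - j|), (r_k)_i = rho(i), i,j = 1..k.
Equivalently, Durbin-Levinson gives phi_{kk} iteratively:
  phi_{11} = rho(1)
  phi_{kk} = [rho(k) - sum_{j=1..k-1} phi_{k-1,j} rho(k-j)]
            / [1 - sum_{j=1..k-1} phi_{k-1,j} rho(j)],
  phi_{k,j} = phi_{k-1,j} - phi_{kk} phi_{k-1,k-j},  j = 1..k-1.
Step k = 1:
  phi_11 = rho(1) = -0.03.
Step k = 2:
  phi_22 = [rho(2) - phi_11 rho(1)] / [1 - phi_11 rho(1)] = [-0.3669 - (-0.03)(-0.03)] / [1 - (-0.03)(-0.03)]
         = -0.3678 / 0.9991 = -0.368131.
  Update: phi_21 = phi_11 - phi_22 phi_11 = -0.03 - (-0.368131)(-0.03) = -0.041044.
Step k = 3:
  phi_33 = [rho(3) - phi_21 rho(2) - phi_22 rho(1)] / [1 - phi_21 rho(1) - phi_22 rho(2)]
    numerator   = 0.3664 - (-0.041044)(-0.3669) - (-0.368131)(-0.03) = 0.34029704
    denominator = 1 - (-0.041044)(-0.03) - (-0.368131)(-0.3669) = 0.8637013
  phi_33 = 0.34029704 / 0.8637013 = 0.394.
Therefore phi_{33} = 0.3940.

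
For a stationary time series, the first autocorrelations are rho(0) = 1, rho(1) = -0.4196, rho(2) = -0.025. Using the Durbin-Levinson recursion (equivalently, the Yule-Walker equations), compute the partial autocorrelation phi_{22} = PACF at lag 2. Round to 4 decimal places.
\phi_{22} = -0.2440

The PACF at lag k is phi_{kk}, the last component of the solution
to the Yule-Walker system G_k phi = r_k where
  (G_k)_{ij} = rho(|i - j|), (r_k)_i = rho(i), i,j = 1..k.
Equivalently, Durbin-Levinson gives phi_{kk} iteratively:
  phi_{11} = rho(1)
  phi_{kk} = [rho(k) - sum_{j=1..k-1} phi_{k-1,j} rho(k-j)]
            / [1 - sum_{j=1..k-1} phi_{k-1,j} rho(j)],
  phi_{k,j} = phi_{k-1,j} - phi_{kk} phi_{k-1,k-j},  j = 1..k-1.
Step k = 1:
  phi_11 = rho(1) = -0.4196.
Step k = 2:
  phi_22 = [rho(2) - phi_11 rho(1)] / [1 - phi_11 rho(1)] = [-0.025 - (-0.4196)(-0.4196)] / [1 - (-0.4196)(-0.4196)]
         = -0.20106416 / 0.82393584 = -0.244.
Therefore phi_{22} = -0.2440.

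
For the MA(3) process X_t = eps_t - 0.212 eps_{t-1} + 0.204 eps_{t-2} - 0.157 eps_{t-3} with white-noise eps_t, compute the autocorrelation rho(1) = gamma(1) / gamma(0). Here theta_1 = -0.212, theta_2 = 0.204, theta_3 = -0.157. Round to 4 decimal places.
\rho(1) = -0.2585

For an MA(q) process with theta_0 = 1, the autocovariance is
  gamma(k) = sigma^2 * sum_{i=0..q-k} theta_i * theta_{i+k},
and rho(k) = gamma(k) / gamma(0). Sigma^2 cancels.
  numerator   = (1)*(-0.212) + (-0.212)*(0.204) + (0.204)*(-0.157) = -0.287276.
  denominator = (1)^2 + (-0.212)^2 + (0.204)^2 + (-0.157)^2 = 1.111209.
  rho(1) = -0.287276 / 1.111209 = -0.2585.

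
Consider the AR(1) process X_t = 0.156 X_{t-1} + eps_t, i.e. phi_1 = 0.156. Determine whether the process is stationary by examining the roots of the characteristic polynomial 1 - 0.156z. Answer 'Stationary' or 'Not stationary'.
\text{Stationary}

The AR(p) characteristic polynomial is P(z) = 1 - 0.156z.
Stationarity requires all roots to lie outside the unit circle, i.e. |z| > 1 for every root.
This is linear in z: 1 + (-0.156) z = 0  =>  z = -1/(-0.156) = 6.410256,  |z| = 6.410256.
Moduli of all roots: 6.4103.
All moduli strictly greater than 1? Yes.
Verdict: Stationary.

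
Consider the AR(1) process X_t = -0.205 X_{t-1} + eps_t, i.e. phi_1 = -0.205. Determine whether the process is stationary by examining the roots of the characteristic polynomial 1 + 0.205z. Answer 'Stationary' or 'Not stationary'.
\text{Stationary}

The AR(p) characteristic polynomial is P(z) = 1 + 0.205z.
Stationarity requires all roots to lie outside the unit circle, i.e. |z| > 1 for every root.
This is linear in z: 1 + (0.205) z = 0  =>  z = -1/(0.205) = -4.878049,  |z| = 4.878049.
Moduli of all roots: 4.8780.
All moduli strictly greater than 1? Yes.
Verdict: Stationary.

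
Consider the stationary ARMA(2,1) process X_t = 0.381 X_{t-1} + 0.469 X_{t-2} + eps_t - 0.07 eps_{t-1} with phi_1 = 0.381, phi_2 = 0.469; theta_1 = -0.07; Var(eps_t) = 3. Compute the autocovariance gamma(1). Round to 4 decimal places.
\gamma(1) = 4.7488

Multiply the model equation by X_{t-k} and take expectations. With theta_0 = psi_0 = 1 and psi_j the MA(infinity) weights, this gives
  gamma(k) - sum_i phi_i gamma(k-i) = c_k,
  c_k = sigma^2 * sum_{j=k..q} theta_j psi_{j-k}   (c_k = 0 for k > q),
using gamma(-m) = gamma(m).
psi-weights needed (psi_j = theta_j + sum_i phi_i psi_{j-i}):
  psi_1 = theta_1 + phi_1 = -0.07 + (0.381) = 0.311
Right-hand sides:
  c_0 = sigma^2 (1 + theta_1 psi_1) = 3 * (1 + (-0.07)(0.311)) = 3 * 0.97823 = 2.93469
  c_1 = sigma^2 theta_1 = 3 * (-0.07) = -0.21
  c_2 = 0
Equations for k = 0, 1, 2 (AR order 2, c_2 = 0):
  (E0) gamma(0) = phi_1 gamma(1) + phi_2 gamma(2) + c_0
  (E1) gamma(1) = phi_1 gamma(0) + phi_2 gamma(1) + c_1
  (E2) gamma(2) = phi_1 gamma(1) + phi_2 gamma(0)
From (E1): gamma(1) = A gamma(0) + B with
  A = phi_1 / (1 - phi_2) = 0.381 / 0.531 = 0.717514,   B = c_1 / (1 - phi_2) = -0.21 / 0.531 = -0.39548.
Insert (E2) into (E0): gamma(0) (1 - phi_2^2) = phi_1 (1 + phi_2) gamma(1) + c_0.
  phi_1 (1 + phi_2) = (0.381)(1.469) = 0.559689,   1 - phi_2^2 = 0.780039.
Replace gamma(1) by A gamma(0) + B and collect gamma(0):
  gamma(0) [0.780039 - (0.559689)(0.717514)] = (0.559689)(-0.39548) + 2.93469
  gamma(0) * 0.378454 = 2.713344
  gamma(0) = 2.713344 / 0.378454 = 7.169543.
  gamma(1) = A gamma(0) + B = (0.717514)(7.169543) + (-0.39548) = 4.748768.
Therefore gamma(1) = 4.7488 (to 4 decimal places).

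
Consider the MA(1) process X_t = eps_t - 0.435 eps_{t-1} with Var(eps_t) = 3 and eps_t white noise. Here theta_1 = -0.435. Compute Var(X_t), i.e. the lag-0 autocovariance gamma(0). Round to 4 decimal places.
\gamma(0) = 3.5677

For an MA(q) process X_t = eps_t + sum_i theta_i eps_{t-i} with
Var(eps_t) = sigma^2, the variance is
  gamma(0) = sigma^2 * (1 + sum_i theta_i^2).
  sum_i theta_i^2 = (-0.435)^2 = 0.189225.
  gamma(0) = 3 * (1 + 0.189225) = 3 * 1.189225 = 3.567675, which rounds to 3.5677.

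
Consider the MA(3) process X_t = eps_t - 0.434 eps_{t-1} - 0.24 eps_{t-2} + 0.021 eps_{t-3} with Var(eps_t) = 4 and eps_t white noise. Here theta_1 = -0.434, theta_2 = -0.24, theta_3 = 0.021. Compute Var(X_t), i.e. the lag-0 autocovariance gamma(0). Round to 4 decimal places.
\gamma(0) = 4.9856

For an MA(q) process X_t = eps_t + sum_i theta_i eps_{t-i} with
Var(eps_t) = sigma^2, the variance is
  gamma(0) = sigma^2 * (1 + sum_i theta_i^2).
  sum_i theta_i^2 = (-0.434)^2 + (-0.24)^2 + (0.021)^2 = 0.188356 + 0.0576 + 0.000441 = 0.246397.
  gamma(0) = 4 * (1 + 0.246397) = 4 * 1.246397 = 4.985588, which rounds to 4.9856.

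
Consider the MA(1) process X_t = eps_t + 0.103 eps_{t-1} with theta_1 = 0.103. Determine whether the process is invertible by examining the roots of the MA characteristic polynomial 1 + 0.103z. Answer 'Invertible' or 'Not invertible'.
\text{Invertible}

The MA(q) characteristic polynomial is P(z) = 1 + 0.103z.
Invertibility requires all roots to lie outside the unit circle, i.e. |z| > 1 for every root.
This is linear in z: 1 + (0.103) z = 0  =>  z = -1/(0.103) = -9.708738,  |z| = 9.708738.
Moduli of all roots: 9.7087.
All moduli strictly greater than 1? Yes.
Verdict: Invertible.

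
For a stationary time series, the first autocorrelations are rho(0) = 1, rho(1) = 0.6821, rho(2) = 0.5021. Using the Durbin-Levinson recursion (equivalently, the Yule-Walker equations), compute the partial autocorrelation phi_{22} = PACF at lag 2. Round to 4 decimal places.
\phi_{22} = 0.0689

The PACF at lag k is phi_{kk}, the last component of the solution
to the Yule-Walker system G_k phi = r_k where
  (G_k)_{ij} = rho(|i - j|), (r_k)_i = rho(i), i,j = 1..k.
Equivalently, Durbin-Levinson gives phi_{kk} iteratively:
  phi_{11} = rho(1)
  phi_{kk} = [rho(k) - sum_{j=1..k-1} phi_{k-1,j} rho(k-j)]
            / [1 - sum_{j=1..k-1} phi_{k-1,j} rho(j)],
  phi_{k,j} = phi_{k-1,j} - phi_{kk} phi_{k-1,k-j},  j = 1..k-1.
Step k = 1:
  phi_11 = rho(1) = 0.6821.
Step k = 2:
  phi_22 = [rho(2) - phi_11 rho(1)] / [1 - phi_11 rho(1)] = [0.5021 - (0.6821)(0.6821)] / [1 - (0.6821)(0.6821)]
         = 0.03683959 / 0.53473959 = 0.0689.
Therefore phi_{22} = 0.0689.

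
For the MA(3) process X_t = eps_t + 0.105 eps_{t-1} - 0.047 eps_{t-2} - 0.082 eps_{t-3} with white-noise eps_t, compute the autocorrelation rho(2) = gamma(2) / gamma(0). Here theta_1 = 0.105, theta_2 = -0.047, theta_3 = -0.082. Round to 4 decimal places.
\rho(2) = -0.0545

For an MA(q) process with theta_0 = 1, the autocovariance is
  gamma(k) = sigma^2 * sum_{i=0..q-k} theta_i * theta_{i+k},
and rho(k) = gamma(k) / gamma(0). Sigma^2 cancels.
  numerator   = (1)*(-0.047) + (0.105)*(-0.082) = -0.05561.
  denominator = (1)^2 + (0.105)^2 + (-0.047)^2 + (-0.082)^2 = 1.019958.
  rho(2) = -0.05561 / 1.019958 = -0.0545.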